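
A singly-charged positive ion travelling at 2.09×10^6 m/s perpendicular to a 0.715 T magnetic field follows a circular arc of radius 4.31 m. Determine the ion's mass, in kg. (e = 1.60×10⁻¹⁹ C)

qvB = mv²/r ⇒ m = qBr/v.
m = (1×1.60×10^-19)(0.715)(4.31) / (2.09×10^6) = 2.36×10^-25 kg.

m ≈ 2.36×10^-25 kg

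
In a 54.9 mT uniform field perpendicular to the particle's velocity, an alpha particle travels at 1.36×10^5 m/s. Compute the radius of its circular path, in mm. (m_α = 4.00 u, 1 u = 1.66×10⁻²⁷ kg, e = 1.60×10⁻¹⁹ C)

The magnetic force provides the centripetal force: qvB = mv²/r, so r = mv/(qB).
r = (6.64×10^-27 kg)(1.36×10^5 m/s) / [(2×1.60×10^-19 C)(0.0549 T)] = 0.0514 m.

r ≈ 51.4 mm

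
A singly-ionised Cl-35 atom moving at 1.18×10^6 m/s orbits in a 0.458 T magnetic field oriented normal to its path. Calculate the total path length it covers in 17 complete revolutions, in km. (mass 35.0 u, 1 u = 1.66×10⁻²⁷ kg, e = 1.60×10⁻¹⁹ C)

L ≈ 0.0999 km

r = mv/(qB) = 0.936 m, so one revolution covers 2πr = 5.88 m.
In 17 revolutions: L = 17·2πr = 99.9 m.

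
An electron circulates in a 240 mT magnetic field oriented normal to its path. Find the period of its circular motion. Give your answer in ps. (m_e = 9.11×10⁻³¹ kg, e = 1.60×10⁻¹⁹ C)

The cyclotron period is independent of speed: T = 2πm/(qB).
T = 2π(9.11×10^-31) / [(1×1.60×10^-19)(0.240)] = 1.49×10^-10 s.

T ≈ 149 ps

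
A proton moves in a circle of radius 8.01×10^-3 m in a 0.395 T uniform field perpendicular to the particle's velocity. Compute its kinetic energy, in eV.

K ≈ 480 eV

v = qBr/m = (1×1.60×10^-19)(0.395)(8.01×10^-3) / (1.67×10^-27) = 3.03×10^5 m/s.
K = ½mv² = 0.5·(1.67×10^-27)·(3.03×10^5)² = 7.67×10^-17 J = 480 eV.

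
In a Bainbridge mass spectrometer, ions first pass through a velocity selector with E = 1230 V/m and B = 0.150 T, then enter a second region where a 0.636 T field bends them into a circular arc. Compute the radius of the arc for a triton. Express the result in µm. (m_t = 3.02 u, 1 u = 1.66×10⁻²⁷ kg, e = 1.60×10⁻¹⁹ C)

r ≈ 404 µm

The selector passes v = E/B = 1230/0.150 = 8200 m/s.
In the deflection region, r = mv/(qB₂) = (5.01×10^-27)(8200) / [(1×1.60×10^-19)(0.636)] = 4.04×10^-4 m.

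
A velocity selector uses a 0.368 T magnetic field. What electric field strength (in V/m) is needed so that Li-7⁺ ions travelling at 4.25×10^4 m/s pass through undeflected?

qE = qvB ⇒ E = vB = (4.25×10^4)(0.368) = 1.56×10^4 V/m.

E ≈ 1.56×10^4 V/m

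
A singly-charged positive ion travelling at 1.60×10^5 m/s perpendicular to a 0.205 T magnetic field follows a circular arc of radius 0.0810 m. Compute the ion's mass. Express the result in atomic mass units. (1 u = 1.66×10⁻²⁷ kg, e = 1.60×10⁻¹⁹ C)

qvB = mv²/r ⇒ m = qBr/v.
m = (1×1.60×10^-19)(0.205)(0.0810) / (1.60×10^5) = 1.66×10^-26 kg = 10.0 u.

m ≈ 10.0 u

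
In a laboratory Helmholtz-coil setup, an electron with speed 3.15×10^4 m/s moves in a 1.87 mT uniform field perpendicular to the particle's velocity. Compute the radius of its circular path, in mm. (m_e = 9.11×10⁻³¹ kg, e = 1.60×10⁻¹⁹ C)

r ≈ 0.0959 mm

The magnetic force provides the centripetal force: qvB = mv²/r, so r = mv/(qB).
r = (9.11×10^-31 kg)(3.15×10^4 m/s) / [(1×1.60×10^-19 C)(1.87×10^-3 T)] = 9.59×10^-5 m.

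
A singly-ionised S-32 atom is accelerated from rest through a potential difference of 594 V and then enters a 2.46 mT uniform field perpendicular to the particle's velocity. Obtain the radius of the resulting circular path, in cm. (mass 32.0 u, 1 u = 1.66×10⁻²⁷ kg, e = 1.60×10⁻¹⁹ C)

The kinetic energy gained is K = qV = (1×1.60×10^-19)(594) = 9.50×10^-17 J.
v = √(2K/m) = 5.98×10^4 m/s.
r = mv/(qB) = (5.31×10^-26)(5.98×10^4) / [(1×1.60×10^-19)(2.46×10^-3)] = 8.07 m.

r ≈ 807 cm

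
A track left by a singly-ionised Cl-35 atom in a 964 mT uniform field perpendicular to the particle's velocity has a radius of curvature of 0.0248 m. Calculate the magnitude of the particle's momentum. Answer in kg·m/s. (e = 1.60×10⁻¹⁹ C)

p ≈ 3.83×10^-21 kg·m/s

Since qvB = mv²/r, the momentum p = mv = qBr.
p = (1×1.60×10^-19)(0.964)(0.0248) = 3.83×10^-21 kg·m/s.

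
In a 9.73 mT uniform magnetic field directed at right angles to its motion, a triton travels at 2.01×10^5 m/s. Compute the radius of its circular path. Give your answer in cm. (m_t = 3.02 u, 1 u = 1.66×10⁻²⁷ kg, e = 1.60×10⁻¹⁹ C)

r ≈ 64.7 cm

The magnetic force provides the centripetal force: qvB = mv²/r, so r = mv/(qB).
r = (5.01×10^-27 kg)(2.01×10^5 m/s) / [(1×1.60×10^-19 C)(9.73×10^-3 T)] = 0.647 m.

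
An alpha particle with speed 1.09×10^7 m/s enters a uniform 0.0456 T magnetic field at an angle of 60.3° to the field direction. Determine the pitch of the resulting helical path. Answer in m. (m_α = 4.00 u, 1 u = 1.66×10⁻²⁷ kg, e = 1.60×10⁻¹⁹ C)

pitch ≈ 15.4 m

The velocity component along B is v∥ = v cos60.3° = 5.40×10^6 m/s.
The cyclotron period T = 2πm/(qB) = 2.86×10^-6 s is set by m, q, B alone.
Pitch = v∥·T = (5.40×10^6)(2.86×10^-6) = 15.4 m.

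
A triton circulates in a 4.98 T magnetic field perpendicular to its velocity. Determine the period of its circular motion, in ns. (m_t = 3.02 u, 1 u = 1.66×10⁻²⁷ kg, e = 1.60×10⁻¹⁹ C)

T ≈ 39.5 ns

The cyclotron period is independent of speed: T = 2πm/(qB).
T = 2π(5.01×10^-27) / [(1×1.60×10^-19)(4.98)] = 3.95×10^-8 s.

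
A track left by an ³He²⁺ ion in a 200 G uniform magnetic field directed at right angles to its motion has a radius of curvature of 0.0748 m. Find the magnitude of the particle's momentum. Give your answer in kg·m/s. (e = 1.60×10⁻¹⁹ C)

Since qvB = mv²/r, the momentum p = mv = qBr.
p = (2×1.60×10^-19)(0.0200)(0.0748) = 4.79×10^-22 kg·m/s.

p ≈ 4.79×10^-22 kg·m/s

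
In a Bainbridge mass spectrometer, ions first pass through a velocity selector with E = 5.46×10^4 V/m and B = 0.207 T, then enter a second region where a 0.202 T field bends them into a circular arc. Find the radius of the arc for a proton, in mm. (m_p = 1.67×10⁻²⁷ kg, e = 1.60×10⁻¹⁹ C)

The selector passes v = E/B = 5.46×10^4/0.207 = 2.64×10^5 m/s.
In the deflection region, r = mv/(qB₂) = (1.67×10^-27)(2.64×10^5) / [(1×1.60×10^-19)(0.202)] = 0.0136 m.

r ≈ 13.6 mm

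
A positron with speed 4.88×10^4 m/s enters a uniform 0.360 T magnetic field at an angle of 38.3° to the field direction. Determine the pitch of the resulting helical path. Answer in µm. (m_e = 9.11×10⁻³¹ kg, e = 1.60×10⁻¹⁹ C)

pitch ≈ 3.81 µm

The velocity component along B is v∥ = v cos38.3° = 3.83×10^4 m/s.
The cyclotron period T = 2πm/(qB) = 9.94×10^-11 s is set by m, q, B alone.
Pitch = v∥·T = (3.83×10^4)(9.94×10^-11) = 3.81×10^-6 m.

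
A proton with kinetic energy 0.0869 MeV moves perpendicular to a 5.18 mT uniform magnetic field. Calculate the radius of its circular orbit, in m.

r ≈ 8.22 m

Convert the energy: K = 0.0869 MeV = 1.39×10^-14 J.
v = √(2K/m) = √(2·1.39×10^-14/1.67×10^-27) = 4.08×10^6 m/s.
r = mv/(qB) = (1.67×10^-27)(4.08×10^6) / [(1×1.60×10^-19)(5.18×10^-3)] = 8.22 m.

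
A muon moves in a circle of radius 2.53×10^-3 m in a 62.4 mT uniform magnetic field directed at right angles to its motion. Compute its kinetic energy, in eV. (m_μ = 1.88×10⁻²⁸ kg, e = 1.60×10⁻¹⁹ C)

K ≈ 10.6 eV

v = qBr/m = (1×1.60×10^-19)(0.0624)(2.53×10^-3) / (1.88×10^-28) = 1.34×10^5 m/s.
K = ½mv² = 0.5·(1.88×10^-28)·(1.34×10^5)² = 1.70×10^-18 J = 10.6 eV.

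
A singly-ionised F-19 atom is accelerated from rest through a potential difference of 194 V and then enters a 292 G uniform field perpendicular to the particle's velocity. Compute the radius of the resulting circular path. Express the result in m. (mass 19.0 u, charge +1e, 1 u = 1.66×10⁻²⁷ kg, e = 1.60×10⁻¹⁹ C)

r ≈ 0.300 m

The kinetic energy gained is K = qV = (1×1.60×10^-19)(194) = 3.10×10^-17 J.
v = √(2K/m) = 4.44×10^4 m/s.
r = mv/(qB) = (3.15×10^-26)(4.44×10^4) / [(1×1.60×10^-19)(0.0292)] = 0.300 m.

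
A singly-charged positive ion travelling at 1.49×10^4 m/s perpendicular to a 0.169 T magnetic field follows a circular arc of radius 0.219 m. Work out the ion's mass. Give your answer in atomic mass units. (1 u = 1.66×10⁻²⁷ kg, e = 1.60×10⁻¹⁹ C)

m ≈ 239 u

qvB = mv²/r ⇒ m = qBr/v.
m = (1×1.60×10^-19)(0.169)(0.219) / (1.49×10^4) = 3.97×10^-25 kg = 239 u.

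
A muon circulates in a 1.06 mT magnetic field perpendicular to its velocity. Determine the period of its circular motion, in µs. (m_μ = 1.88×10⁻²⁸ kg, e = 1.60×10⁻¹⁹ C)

T ≈ 6.96 µs

The cyclotron period is independent of speed: T = 2πm/(qB).
T = 2π(1.88×10^-28) / [(1×1.60×10^-19)(1.06×10^-3)] = 6.96×10^-6 s.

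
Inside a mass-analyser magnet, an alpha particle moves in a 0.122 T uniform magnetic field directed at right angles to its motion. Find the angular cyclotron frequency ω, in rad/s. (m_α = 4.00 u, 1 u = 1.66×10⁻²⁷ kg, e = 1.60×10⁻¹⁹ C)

ω ≈ 5.88×10^6 rad/s

ω = qB/m = (2×1.60×10^-19)(0.122) / (6.64×10^-27) = 5.88×10^6 rad/s.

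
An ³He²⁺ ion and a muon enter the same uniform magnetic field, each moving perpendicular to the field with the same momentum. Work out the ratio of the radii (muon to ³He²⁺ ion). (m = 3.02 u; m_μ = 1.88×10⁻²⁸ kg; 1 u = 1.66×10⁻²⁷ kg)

r = p/(qB) ⇒ at equal p, r ∝ 1/q.
r_{muon}/r_{³He²⁺ ion} = 2.00.

ratio ≈ 2.00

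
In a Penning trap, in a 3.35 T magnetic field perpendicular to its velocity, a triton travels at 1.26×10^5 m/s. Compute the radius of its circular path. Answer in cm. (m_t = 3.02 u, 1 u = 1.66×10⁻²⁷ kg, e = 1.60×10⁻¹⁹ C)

r ≈ 0.118 cm

The magnetic force provides the centripetal force: qvB = mv²/r, so r = mv/(qB).
r = (5.01×10^-27 kg)(1.26×10^5 m/s) / [(1×1.60×10^-19 C)(3.35 T)] = 1.18×10^-3 m.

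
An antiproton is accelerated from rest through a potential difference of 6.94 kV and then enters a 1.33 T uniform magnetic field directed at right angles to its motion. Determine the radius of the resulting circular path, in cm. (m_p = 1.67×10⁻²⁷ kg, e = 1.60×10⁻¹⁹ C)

The kinetic energy gained is K = qV = (1×1.60×10^-19)(6940) = 1.11×10^-15 J.
v = √(2K/m) = 1.15×10^6 m/s.
r = mv/(qB) = (1.67×10^-27)(1.15×10^6) / [(1×1.60×10^-19)(1.33)] = 9.05×10^-3 m.

r ≈ 0.905 cm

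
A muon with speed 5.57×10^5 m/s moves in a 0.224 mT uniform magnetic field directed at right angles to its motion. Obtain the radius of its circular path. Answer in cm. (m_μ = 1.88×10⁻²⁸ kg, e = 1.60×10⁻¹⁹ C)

r ≈ 292 cm

The magnetic force provides the centripetal force: qvB = mv²/r, so r = mv/(qB).
r = (1.88×10^-28 kg)(5.57×10^5 m/s) / [(1×1.60×10^-19 C)(2.24×10^-4 T)] = 2.92 m.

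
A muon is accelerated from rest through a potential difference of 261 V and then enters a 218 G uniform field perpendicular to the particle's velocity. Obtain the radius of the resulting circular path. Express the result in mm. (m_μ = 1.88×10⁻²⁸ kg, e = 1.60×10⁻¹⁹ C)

r ≈ 35.9 mm

The kinetic energy gained is K = qV = (1×1.60×10^-19)(261) = 4.18×10^-17 J.
v = √(2K/m) = 6.67×10^5 m/s.
r = mv/(qB) = (1.88×10^-28)(6.67×10^5) / [(1×1.60×10^-19)(0.0218)] = 0.0359 m.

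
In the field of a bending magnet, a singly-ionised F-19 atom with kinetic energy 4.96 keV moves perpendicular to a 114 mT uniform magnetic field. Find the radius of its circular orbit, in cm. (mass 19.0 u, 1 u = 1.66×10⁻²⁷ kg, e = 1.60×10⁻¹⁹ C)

Convert the energy: K = 4.96 keV = 7.94×10^-16 J.
v = √(2K/m) = √(2·7.94×10^-16/3.15×10^-26) = 2.24×10^5 m/s.
r = mv/(qB) = (3.15×10^-26)(2.24×10^5) / [(1×1.60×10^-19)(0.114)] = 0.388 m.

r ≈ 38.8 cm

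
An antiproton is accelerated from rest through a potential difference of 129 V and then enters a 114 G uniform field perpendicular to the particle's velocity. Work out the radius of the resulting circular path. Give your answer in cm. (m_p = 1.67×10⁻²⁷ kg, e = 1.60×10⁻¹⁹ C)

r ≈ 14.4 cm

The kinetic energy gained is K = qV = (1×1.60×10^-19)(129) = 2.06×10^-17 J.
v = √(2K/m) = 1.57×10^5 m/s.
r = mv/(qB) = (1.67×10^-27)(1.57×10^5) / [(1×1.60×10^-19)(0.0114)] = 0.144 m.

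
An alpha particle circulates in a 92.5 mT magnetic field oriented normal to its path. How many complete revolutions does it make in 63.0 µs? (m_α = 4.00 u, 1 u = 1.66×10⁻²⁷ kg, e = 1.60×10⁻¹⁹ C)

N = 44

T = 2πm/(qB) = 2π(6.64×10^-27) / [(2×1.60×10^-19)(0.0925)] = 1.4095×10^-6 s.
N = t/T = 6.30×10^-5 / 1.4095×10^-6 ≈ 44.70, so 44 complete revolutions.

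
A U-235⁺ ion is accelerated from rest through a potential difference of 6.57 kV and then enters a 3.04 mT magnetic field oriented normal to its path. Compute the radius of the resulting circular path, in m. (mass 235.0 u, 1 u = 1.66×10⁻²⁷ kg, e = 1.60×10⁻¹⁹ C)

The kinetic energy gained is K = qV = (1×1.60×10^-19)(6570) = 1.05×10^-15 J.
v = √(2K/m) = 7.34×10^4 m/s.
r = mv/(qB) = (3.90×10^-25)(7.34×10^4) / [(1×1.60×10^-19)(3.04×10^-3)] = 58.9 m.

r ≈ 58.9 m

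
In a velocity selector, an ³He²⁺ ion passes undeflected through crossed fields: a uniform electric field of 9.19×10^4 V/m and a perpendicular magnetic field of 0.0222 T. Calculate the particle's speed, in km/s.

For zero net force, qE = qvB, so v = E/B.
v = (9.19×10^4) / (0.0222) = 4.14×10^6 m/s.

v ≈ 4140 km/s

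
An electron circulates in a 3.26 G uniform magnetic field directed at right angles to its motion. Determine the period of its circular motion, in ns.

T ≈ 110 ns

The cyclotron period is independent of speed: T = 2πm/(qB).
T = 2π(9.11×10^-31) / [(1×1.60×10^-19)(3.26×10^-4)] = 1.10×10^-7 s.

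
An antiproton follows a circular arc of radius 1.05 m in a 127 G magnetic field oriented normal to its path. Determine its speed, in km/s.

v ≈ 1280 km/s

From qvB = mv²/r, v = qBr/m.
v = (1×1.60×10^-19)(0.0127)(1.05) / (1.67×10^-27) = 1.28×10^6 m/s.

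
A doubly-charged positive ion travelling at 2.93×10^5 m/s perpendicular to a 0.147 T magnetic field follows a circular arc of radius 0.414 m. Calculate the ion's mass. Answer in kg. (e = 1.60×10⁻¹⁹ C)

m ≈ 6.65×10^-26 kg

qvB = mv²/r ⇒ m = qBr/v.
m = (2×1.60×10^-19)(0.147)(0.414) / (2.93×10^5) = 6.65×10^-26 kg.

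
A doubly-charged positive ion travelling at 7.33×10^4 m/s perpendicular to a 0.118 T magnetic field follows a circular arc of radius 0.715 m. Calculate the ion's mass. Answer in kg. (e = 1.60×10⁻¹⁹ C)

m ≈ 3.68×10^-25 kg

qvB = mv²/r ⇒ m = qBr/v.
m = (2×1.60×10^-19)(0.118)(0.715) / (7.33×10^4) = 3.68×10^-25 kg.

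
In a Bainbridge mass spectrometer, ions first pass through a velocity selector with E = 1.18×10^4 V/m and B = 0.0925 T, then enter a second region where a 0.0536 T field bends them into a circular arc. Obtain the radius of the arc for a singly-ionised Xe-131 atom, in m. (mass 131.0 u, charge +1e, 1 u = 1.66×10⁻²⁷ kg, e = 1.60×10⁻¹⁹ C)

r ≈ 3.23 m

The selector passes v = E/B = 1.18×10^4/0.0925 = 1.28×10^5 m/s.
In the deflection region, r = mv/(qB₂) = (2.17×10^-25)(1.28×10^5) / [(1×1.60×10^-19)(0.0536)] = 3.23 m.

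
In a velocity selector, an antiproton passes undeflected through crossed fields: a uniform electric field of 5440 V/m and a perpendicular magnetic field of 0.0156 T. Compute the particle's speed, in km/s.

For zero net force, qE = qvB, so v = E/B.
v = (5440) / (0.0156) = 3.49×10^5 m/s.

v ≈ 349 km/s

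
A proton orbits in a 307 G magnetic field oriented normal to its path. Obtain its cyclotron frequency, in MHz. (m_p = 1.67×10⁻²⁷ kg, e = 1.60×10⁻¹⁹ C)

f = qB/(2πm) = (1×1.60×10^-19)(0.0307) / [2π(1.67×10^-27)] = 4.68×10^5 Hz.

f ≈ 0.468 MHz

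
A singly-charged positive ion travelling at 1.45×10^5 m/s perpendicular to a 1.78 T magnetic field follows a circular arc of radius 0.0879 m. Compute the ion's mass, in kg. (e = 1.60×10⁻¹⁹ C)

qvB = mv²/r ⇒ m = qBr/v.
m = (1×1.60×10^-19)(1.78)(0.0879) / (1.45×10^5) = 1.73×10^-25 kg.

m ≈ 1.73×10^-25 kg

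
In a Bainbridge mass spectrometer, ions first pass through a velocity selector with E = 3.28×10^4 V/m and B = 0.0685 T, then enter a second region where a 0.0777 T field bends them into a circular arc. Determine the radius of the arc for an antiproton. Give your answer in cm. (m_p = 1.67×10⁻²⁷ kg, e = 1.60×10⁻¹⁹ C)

The selector passes v = E/B = 3.28×10^4/0.0685 = 4.79×10^5 m/s.
In the deflection region, r = mv/(qB₂) = (1.67×10^-27)(4.79×10^5) / [(1×1.60×10^-19)(0.0777)] = 0.0643 m.

r ≈ 6.43 cm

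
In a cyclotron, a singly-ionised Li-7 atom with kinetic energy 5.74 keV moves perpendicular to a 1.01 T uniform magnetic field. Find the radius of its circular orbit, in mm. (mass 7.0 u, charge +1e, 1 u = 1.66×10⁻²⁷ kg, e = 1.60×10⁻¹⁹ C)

Convert the energy: K = 5.74 keV = 9.18×10^-16 J.
v = √(2K/m) = √(2·9.18×10^-16/1.16×10^-26) = 3.98×10^5 m/s.
r = mv/(qB) = (1.16×10^-26)(3.98×10^5) / [(1×1.60×10^-19)(1.01)] = 0.0286 m.

r ≈ 28.6 mm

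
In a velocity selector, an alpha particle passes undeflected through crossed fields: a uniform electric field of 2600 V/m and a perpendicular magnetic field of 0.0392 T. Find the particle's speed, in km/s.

v ≈ 66.3 km/s

For zero net force, qE = qvB, so v = E/B.
v = (2600) / (0.0392) = 6.63×10^4 m/s.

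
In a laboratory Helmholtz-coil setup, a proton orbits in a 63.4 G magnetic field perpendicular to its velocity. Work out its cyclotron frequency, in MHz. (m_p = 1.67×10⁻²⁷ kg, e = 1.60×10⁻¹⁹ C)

f = qB/(2πm) = (1×1.60×10^-19)(6.34×10^-3) / [2π(1.67×10^-27)] = 9.67×10^4 Hz.

f ≈ 0.0967 MHz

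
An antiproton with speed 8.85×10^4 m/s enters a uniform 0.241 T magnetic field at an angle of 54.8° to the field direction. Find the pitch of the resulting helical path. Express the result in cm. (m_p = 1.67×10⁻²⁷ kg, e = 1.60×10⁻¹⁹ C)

pitch ≈ 1.39 cm

The velocity component along B is v∥ = v cos54.8° = 5.10×10^4 m/s.
The cyclotron period T = 2πm/(qB) = 2.72×10^-7 s is set by m, q, B alone.
Pitch = v∥·T = (5.10×10^4)(2.72×10^-7) = 0.0139 m.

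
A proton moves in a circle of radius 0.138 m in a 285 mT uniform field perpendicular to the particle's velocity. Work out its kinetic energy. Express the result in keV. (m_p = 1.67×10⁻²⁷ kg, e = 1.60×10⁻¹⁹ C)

v = qBr/m = (1×1.60×10^-19)(0.285)(0.138) / (1.67×10^-27) = 3.77×10^6 m/s.
K = ½mv² = 0.5·(1.67×10^-27)·(3.77×10^6)² = 1.19×10^-14 J = 74.1 keV.

K ≈ 74.1 keV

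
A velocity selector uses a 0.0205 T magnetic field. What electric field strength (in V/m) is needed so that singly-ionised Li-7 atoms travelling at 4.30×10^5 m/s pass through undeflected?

E ≈ 8820 V/m

qE = qvB ⇒ E = vB = (4.30×10^5)(0.0205) = 8820 V/m.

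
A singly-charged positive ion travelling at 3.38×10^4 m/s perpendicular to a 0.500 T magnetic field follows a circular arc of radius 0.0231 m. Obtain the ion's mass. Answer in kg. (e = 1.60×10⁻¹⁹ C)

qvB = mv²/r ⇒ m = qBr/v.
m = (1×1.60×10^-19)(0.500)(0.0231) / (3.38×10^4) = 5.47×10^-26 kg.

m ≈ 5.47×10^-26 kg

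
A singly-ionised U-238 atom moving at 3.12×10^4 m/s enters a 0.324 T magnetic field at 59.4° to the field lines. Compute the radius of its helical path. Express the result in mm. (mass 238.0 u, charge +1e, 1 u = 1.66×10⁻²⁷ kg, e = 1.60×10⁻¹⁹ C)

Only the perpendicular component v⊥ = v sin59.4° = 2.69×10^4 m/s is bent by the field.
r = m v⊥ /(qB) = (3.95×10^-25)(2.69×10^4) / [(1×1.60×10^-19)(0.324)] = 0.205 m.

r ≈ 205 mm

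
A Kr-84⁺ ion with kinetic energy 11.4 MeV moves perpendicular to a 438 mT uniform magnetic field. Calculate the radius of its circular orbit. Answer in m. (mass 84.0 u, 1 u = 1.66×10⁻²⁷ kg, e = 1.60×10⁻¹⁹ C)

Convert the energy: K = 11.4 MeV = 1.82×10^-12 J.
v = √(2K/m) = √(2·1.82×10^-12/1.39×10^-25) = 5.11×10^6 m/s.
r = mv/(qB) = (1.39×10^-25)(5.11×10^6) / [(1×1.60×10^-19)(0.438)] = 10.2 m.

r ≈ 10.2 m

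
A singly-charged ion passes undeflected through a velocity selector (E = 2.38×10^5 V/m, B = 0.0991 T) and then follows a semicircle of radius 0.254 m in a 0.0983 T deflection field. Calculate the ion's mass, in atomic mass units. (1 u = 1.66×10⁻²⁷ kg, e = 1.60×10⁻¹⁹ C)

v = E/B₁ = 2.40×10^6 m/s.
From r = mv/(qB₂), m = qB₂r/v = (1×1.60×10^-19)(0.0983)(0.254) / (2.40×10^6) = 1.66×10^-27 kg.
In atomic mass units: m = 1.66×10^-27 / 1.66×10^-27 = 1.00 u.

m ≈ 1.00 u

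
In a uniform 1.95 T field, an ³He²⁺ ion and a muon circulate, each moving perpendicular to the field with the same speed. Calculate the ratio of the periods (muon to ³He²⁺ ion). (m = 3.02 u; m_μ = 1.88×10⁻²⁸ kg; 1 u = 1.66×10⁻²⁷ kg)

T = 2πm/(qB) is independent of speed, so T₂/T₁ = (m₂/q₂)/(m₁/q₁).
T_{muon}/T_{³He²⁺ ion} = (1.88×10^-28/1e) / (5.01×10^-27/2e) = 0.0750.

ratio ≈ 0.0750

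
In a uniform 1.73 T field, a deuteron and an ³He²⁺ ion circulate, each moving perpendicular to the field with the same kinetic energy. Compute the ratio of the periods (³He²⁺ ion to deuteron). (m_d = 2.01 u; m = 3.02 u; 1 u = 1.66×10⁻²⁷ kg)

T = 2πm/(qB) is independent of speed, so T₂/T₁ = (m₂/q₂)/(m₁/q₁).
T_{³He²⁺ ion}/T_{deuteron} = (5.01×10^-27/2e) / (3.34×10^-27/1e) = 0.751.

ratio ≈ 0.751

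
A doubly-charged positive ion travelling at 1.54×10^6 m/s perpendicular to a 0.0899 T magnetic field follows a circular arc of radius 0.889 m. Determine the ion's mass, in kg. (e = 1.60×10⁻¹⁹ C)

qvB = mv²/r ⇒ m = qBr/v.
m = (2×1.60×10^-19)(0.0899)(0.889) / (1.54×10^6) = 1.66×10^-26 kg.

m ≈ 1.66×10^-26 kg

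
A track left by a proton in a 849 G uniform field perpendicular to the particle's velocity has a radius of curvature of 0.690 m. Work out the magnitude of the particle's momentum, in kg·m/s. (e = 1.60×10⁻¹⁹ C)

p ≈ 9.37×10^-21 kg·m/s

Since qvB = mv²/r, the momentum p = mv = qBr.
p = (1×1.60×10^-19)(0.0849)(0.690) = 9.37×10^-21 kg·m/s.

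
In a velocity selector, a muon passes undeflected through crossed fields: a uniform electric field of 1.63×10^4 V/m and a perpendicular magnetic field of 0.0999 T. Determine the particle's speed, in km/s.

For zero net force, qE = qvB, so v = E/B.
v = (1.63×10^4) / (0.0999) = 1.63×10^5 m/s.

v ≈ 163 km/s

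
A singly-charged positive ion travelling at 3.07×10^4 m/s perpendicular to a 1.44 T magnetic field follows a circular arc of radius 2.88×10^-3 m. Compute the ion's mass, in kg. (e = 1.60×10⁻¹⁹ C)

qvB = mv²/r ⇒ m = qBr/v.
m = (1×1.60×10^-19)(1.44)(2.88×10^-3) / (3.07×10^4) = 2.16×10^-26 kg.

m ≈ 2.16×10^-26 kg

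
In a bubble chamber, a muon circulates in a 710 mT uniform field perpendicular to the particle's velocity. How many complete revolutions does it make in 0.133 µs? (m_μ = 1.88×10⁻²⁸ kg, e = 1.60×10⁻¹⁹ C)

T = 2πm/(qB) = 2π(1.88×10^-28) / [(1×1.60×10^-19)(0.710)] = 1.0398×10^-8 s.
N = t/T = 1.33×10^-7 / 1.0398×10^-8 ≈ 12.79, so 12 complete revolutions.

N = 12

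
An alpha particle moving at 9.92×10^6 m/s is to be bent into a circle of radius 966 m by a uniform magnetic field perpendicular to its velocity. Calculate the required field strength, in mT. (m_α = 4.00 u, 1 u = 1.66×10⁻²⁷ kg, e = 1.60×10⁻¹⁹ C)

qvB = mv²/r gives B = mv/(qr).
B = (6.64×10^-27)(9.92×10^6) / [(2×1.60×10^-19)(966)] = 2.13×10^-4 T.

B ≈ 0.213 mT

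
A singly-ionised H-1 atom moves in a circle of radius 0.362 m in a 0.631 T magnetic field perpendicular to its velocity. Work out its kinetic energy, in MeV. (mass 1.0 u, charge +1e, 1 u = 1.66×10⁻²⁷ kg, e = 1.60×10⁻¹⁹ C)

v = qBr/m = (1×1.60×10^-19)(0.631)(0.362) / (1.66×10^-27) = 2.20×10^7 m/s.
K = ½mv² = 0.5·(1.66×10^-27)·(2.20×10^7)² = 4.02×10^-13 J = 2.51 MeV.

K ≈ 2.51 MeV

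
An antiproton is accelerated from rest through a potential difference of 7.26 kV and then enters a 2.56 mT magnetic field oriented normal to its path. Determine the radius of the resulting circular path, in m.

The kinetic energy gained is K = qV = (1×1.60×10^-19)(7260) = 1.16×10^-15 J.
v = √(2K/m) = 1.18×10^6 m/s.
r = mv/(qB) = (1.67×10^-27)(1.18×10^6) / [(1×1.60×10^-19)(2.56×10^-3)] = 4.81 m.

r ≈ 4.81 m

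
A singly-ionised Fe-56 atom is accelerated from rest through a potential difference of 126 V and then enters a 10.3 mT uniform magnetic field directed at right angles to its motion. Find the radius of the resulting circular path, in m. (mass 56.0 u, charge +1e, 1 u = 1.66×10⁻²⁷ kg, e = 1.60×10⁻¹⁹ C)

r ≈ 1.17 m

The kinetic energy gained is K = qV = (1×1.60×10^-19)(126) = 2.02×10^-17 J.
v = √(2K/m) = 2.08×10^4 m/s.
r = mv/(qB) = (9.30×10^-26)(2.08×10^4) / [(1×1.60×10^-19)(0.0103)] = 1.17 m.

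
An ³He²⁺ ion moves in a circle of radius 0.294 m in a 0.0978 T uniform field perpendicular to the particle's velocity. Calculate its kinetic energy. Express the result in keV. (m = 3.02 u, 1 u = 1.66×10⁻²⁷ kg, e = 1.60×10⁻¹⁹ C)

K ≈ 52.8 keV

v = qBr/m = (2×1.60×10^-19)(0.0978)(0.294) / (5.01×10^-27) = 1.84×10^6 m/s.
K = ½mv² = 0.5·(5.01×10^-27)·(1.84×10^6)² = 8.44×10^-15 J = 52.8 keV.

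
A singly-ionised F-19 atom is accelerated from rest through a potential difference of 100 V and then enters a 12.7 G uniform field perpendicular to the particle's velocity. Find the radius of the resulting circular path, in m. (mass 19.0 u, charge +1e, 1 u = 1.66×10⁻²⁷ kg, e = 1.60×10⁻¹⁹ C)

r ≈ 4.94 m

The kinetic energy gained is K = qV = (1×1.60×10^-19)(100) = 1.60×10^-17 J.
v = √(2K/m) = 3.19×10^4 m/s.
r = mv/(qB) = (3.15×10^-26)(3.19×10^4) / [(1×1.60×10^-19)(1.27×10^-3)] = 4.94 m.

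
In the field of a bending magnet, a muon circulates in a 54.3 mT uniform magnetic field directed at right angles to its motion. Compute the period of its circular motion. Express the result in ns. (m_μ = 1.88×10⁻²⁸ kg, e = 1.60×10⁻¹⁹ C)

The cyclotron period is independent of speed: T = 2πm/(qB).
T = 2π(1.88×10^-28) / [(1×1.60×10^-19)(0.0543)] = 1.36×10^-7 s.

T ≈ 136 ns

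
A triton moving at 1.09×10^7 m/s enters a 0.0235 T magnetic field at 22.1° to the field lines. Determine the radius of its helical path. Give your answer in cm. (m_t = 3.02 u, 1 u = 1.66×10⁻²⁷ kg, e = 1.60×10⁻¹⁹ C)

Only the perpendicular component v⊥ = v sin22.1° = 4.10×10^6 m/s is bent by the field.
r = m v⊥ /(qB) = (5.01×10^-27)(4.10×10^6) / [(1×1.60×10^-19)(0.0235)] = 5.47 m.

r ≈ 547 cm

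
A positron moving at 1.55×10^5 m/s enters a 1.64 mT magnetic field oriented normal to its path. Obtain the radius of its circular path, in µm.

r ≈ 538 µm

The magnetic force provides the centripetal force: qvB = mv²/r, so r = mv/(qB).
r = (9.11×10^-31 kg)(1.55×10^5 m/s) / [(1×1.60×10^-19 C)(1.64×10^-3 T)] = 5.38×10^-4 m.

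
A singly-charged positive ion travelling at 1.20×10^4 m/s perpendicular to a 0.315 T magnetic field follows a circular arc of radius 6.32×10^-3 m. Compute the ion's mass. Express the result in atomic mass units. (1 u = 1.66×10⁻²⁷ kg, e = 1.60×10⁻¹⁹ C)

m ≈ 16.0 u

qvB = mv²/r ⇒ m = qBr/v.
m = (1×1.60×10^-19)(0.315)(6.32×10^-3) / (1.20×10^4) = 2.65×10^-26 kg = 16.0 u.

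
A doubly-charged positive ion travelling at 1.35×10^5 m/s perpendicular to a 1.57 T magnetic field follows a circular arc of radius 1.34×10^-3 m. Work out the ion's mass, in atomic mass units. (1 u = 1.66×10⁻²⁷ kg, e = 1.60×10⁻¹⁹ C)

qvB = mv²/r ⇒ m = qBr/v.
m = (2×1.60×10^-19)(1.57)(1.34×10^-3) / (1.35×10^5) = 4.99×10^-27 kg = 3.00 u.

m ≈ 3.00 u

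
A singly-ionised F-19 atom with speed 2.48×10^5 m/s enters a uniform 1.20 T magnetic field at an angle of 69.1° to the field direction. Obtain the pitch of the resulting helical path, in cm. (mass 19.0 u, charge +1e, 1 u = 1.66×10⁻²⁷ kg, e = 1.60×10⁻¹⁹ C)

pitch ≈ 9.13 cm

The velocity component along B is v∥ = v cos69.1° = 8.85×10^4 m/s.
The cyclotron period T = 2πm/(qB) = 1.03×10^-6 s is set by m, q, B alone.
Pitch = v∥·T = (8.85×10^4)(1.03×10^-6) = 0.0913 m.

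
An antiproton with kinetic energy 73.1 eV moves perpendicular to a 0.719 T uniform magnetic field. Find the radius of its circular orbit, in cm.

Convert the energy: K = 73.1 eV = 1.17×10^-17 J.
v = √(2K/m) = √(2·1.17×10^-17/1.67×10^-27) = 1.18×10^5 m/s.
r = mv/(qB) = (1.67×10^-27)(1.18×10^5) / [(1×1.60×10^-19)(0.719)] = 1.72×10^-3 m.

r ≈ 0.172 cm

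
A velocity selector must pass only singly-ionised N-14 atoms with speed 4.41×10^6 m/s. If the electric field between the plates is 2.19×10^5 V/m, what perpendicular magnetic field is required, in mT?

qE = qvB ⇒ B = E/v = (2.19×10^5) / (4.41×10^6) = 0.0497 T.

B ≈ 49.7 mT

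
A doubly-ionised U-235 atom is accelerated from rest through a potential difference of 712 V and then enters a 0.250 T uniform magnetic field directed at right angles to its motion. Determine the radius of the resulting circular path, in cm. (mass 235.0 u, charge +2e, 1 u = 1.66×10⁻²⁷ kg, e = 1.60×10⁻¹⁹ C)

The kinetic energy gained is K = qV = (2×1.60×10^-19)(712) = 2.28×10^-16 J.
v = √(2K/m) = 3.42×10^4 m/s.
r = mv/(qB) = (3.90×10^-25)(3.42×10^4) / [(2×1.60×10^-19)(0.250)] = 0.167 m.

r ≈ 16.7 cm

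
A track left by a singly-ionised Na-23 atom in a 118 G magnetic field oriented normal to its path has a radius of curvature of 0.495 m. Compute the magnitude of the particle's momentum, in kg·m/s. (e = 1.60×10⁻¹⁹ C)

p ≈ 9.35×10^-22 kg·m/s

Since qvB = mv²/r, the momentum p = mv = qBr.
p = (1×1.60×10^-19)(0.0118)(0.495) = 9.35×10^-22 kg·m/s.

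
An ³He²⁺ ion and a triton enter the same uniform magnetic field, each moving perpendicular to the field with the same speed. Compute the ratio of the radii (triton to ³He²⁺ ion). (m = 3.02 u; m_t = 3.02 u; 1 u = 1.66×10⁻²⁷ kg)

ratio ≈ 2.00

r = mv/(qB) ⇒ at equal v, r ∝ m/q.
r_{triton}/r_{³He²⁺ ion} = 2.00.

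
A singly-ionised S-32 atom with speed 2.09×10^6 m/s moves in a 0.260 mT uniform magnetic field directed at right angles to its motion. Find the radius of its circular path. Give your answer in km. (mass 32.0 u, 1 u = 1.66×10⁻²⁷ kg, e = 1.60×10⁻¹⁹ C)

r ≈ 2.67 km

The magnetic force provides the centripetal force: qvB = mv²/r, so r = mv/(qB).
r = (5.31×10^-26 kg)(2.09×10^6 m/s) / [(1×1.60×10^-19 C)(2.60×10^-4 T)] = 2670 m.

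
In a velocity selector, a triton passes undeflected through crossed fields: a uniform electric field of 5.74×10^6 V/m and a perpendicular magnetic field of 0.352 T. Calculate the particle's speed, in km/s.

For zero net force, qE = qvB, so v = E/B.
v = (5.74×10^6) / (0.352) = 1.63×10^7 m/s.

v ≈ 16300 km/s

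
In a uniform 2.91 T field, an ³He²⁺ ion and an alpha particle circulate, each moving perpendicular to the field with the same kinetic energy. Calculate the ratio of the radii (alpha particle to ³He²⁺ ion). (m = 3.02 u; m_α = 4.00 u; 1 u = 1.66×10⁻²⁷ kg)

ratio ≈ 1.15

r = √(2mK)/(qB) ⇒ at equal K, r ∝ √m/q.
r_{alpha particle}/r_{³He²⁺ ion} = 1.15.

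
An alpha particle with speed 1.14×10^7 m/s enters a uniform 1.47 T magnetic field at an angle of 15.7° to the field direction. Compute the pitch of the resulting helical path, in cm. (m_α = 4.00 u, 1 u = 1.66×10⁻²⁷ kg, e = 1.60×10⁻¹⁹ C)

pitch ≈ 97.3 cm

The velocity component along B is v∥ = v cos15.7° = 1.10×10^7 m/s.
The cyclotron period T = 2πm/(qB) = 8.87×10^-8 s is set by m, q, B alone.
Pitch = v∥·T = (1.10×10^7)(8.87×10^-8) = 0.973 m.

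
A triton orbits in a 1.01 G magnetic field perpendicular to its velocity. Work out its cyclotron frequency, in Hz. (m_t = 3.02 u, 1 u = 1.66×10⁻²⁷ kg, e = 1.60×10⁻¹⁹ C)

f = qB/(2πm) = (1×1.60×10^-19)(1.01×10^-4) / [2π(5.01×10^-27)] = 513 Hz.

f ≈ 513 Hz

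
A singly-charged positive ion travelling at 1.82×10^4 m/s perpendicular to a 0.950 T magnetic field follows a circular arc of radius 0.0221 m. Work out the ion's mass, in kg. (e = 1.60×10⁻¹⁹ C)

qvB = mv²/r ⇒ m = qBr/v.
m = (1×1.60×10^-19)(0.950)(0.0221) / (1.82×10^4) = 1.85×10^-25 kg.

m ≈ 1.85×10^-25 kg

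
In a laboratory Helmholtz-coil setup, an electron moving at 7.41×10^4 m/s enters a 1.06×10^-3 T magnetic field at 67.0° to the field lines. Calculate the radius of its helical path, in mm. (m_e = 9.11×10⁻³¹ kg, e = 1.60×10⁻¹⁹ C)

Only the perpendicular component v⊥ = v sin67.0° = 6.82×10^4 m/s is bent by the field.
r = m v⊥ /(qB) = (9.11×10^-31)(6.82×10^4) / [(1×1.60×10^-19)(1.06×10^-3)] = 3.66×10^-4 m.

r ≈ 0.366 mm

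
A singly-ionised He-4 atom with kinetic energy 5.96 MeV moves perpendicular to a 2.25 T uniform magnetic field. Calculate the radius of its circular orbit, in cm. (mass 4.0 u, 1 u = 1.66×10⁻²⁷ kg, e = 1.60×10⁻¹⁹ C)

Convert the energy: K = 5.96 MeV = 9.54×10^-13 J.
v = √(2K/m) = √(2·9.54×10^-13/6.64×10^-27) = 1.69×10^7 m/s.
r = mv/(qB) = (6.64×10^-27)(1.69×10^7) / [(1×1.60×10^-19)(2.25)] = 0.313 m.

r ≈ 31.3 cm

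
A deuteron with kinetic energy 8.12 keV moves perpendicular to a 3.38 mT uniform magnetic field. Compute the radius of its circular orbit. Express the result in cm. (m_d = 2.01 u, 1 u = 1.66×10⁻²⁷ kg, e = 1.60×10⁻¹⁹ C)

Convert the energy: K = 8.12 keV = 1.30×10^-15 J.
v = √(2K/m) = √(2·1.30×10^-15/3.34×10^-27) = 8.82×10^5 m/s.
r = mv/(qB) = (3.34×10^-27)(8.82×10^5) / [(1×1.60×10^-19)(3.38×10^-3)] = 5.44 m.

r ≈ 544 cm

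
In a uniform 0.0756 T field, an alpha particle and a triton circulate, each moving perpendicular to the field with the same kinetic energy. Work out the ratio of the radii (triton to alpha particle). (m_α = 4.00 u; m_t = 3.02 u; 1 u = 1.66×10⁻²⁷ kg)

r = √(2mK)/(qB) ⇒ at equal K, r ∝ √m/q.
r_{triton}/r_{alpha particle} = 1.74.

ratio ≈ 1.74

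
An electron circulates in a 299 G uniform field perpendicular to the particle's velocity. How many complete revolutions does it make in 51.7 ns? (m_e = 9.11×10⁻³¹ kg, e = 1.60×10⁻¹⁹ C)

N = 43

T = 2πm/(qB) = 2π(9.11×10^-31) / [(1×1.60×10^-19)(0.0299)] = 1.1965×10^-9 s.
N = t/T = 5.17×10^-8 / 1.1965×10^-9 ≈ 43.21, so 43 complete revolutions.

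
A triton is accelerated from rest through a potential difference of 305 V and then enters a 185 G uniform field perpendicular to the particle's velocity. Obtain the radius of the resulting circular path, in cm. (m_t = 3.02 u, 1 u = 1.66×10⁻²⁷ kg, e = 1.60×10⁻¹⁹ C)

r ≈ 23.6 cm

The kinetic energy gained is K = qV = (1×1.60×10^-19)(305) = 4.88×10^-17 J.
v = √(2K/m) = 1.40×10^5 m/s.
r = mv/(qB) = (5.01×10^-27)(1.40×10^5) / [(1×1.60×10^-19)(0.0185)] = 0.236 m.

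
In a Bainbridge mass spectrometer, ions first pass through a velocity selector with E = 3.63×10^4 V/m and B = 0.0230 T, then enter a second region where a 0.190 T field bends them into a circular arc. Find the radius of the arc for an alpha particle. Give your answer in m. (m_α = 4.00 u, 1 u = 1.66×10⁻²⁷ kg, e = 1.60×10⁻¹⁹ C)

r ≈ 0.172 m

The selector passes v = E/B = 3.63×10^4/0.0230 = 1.58×10^6 m/s.
In the deflection region, r = mv/(qB₂) = (6.64×10^-27)(1.58×10^6) / [(2×1.60×10^-19)(0.190)] = 0.172 m.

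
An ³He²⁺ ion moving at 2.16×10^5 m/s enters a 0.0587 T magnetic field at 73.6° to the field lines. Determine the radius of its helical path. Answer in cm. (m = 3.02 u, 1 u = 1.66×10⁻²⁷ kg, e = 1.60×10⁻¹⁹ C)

r ≈ 5.53 cm

Only the perpendicular component v⊥ = v sin73.6° = 2.07×10^5 m/s is bent by the field.
r = m v⊥ /(qB) = (5.01×10^-27)(2.07×10^5) / [(2×1.60×10^-19)(0.0587)] = 0.0553 m.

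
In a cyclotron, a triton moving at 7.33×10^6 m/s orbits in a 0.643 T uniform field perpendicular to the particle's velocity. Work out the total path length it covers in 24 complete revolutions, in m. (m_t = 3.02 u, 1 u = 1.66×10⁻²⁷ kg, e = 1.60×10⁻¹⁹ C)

L ≈ 53.9 m

r = mv/(qB) = 0.357 m, so one revolution covers 2πr = 2.24 m.
In 24 revolutions: L = 24·2πr = 53.9 m.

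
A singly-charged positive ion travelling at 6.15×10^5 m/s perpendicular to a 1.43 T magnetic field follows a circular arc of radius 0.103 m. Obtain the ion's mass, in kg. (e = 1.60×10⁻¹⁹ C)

m ≈ 3.83×10^-26 kg

qvB = mv²/r ⇒ m = qBr/v.
m = (1×1.60×10^-19)(1.43)(0.103) / (6.15×10^5) = 3.83×10^-26 kg.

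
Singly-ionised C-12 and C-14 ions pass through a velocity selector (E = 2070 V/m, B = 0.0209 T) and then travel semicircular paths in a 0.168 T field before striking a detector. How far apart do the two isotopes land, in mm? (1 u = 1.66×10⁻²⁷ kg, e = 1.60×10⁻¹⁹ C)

Δd ≈ 24.5 mm

Both emerge at v = E/B₁ = 9.90×10^4 m/s.
r = mv/(qB₂), so r₁ = 0.0734 m and r₂ = 0.0856 m, giving Δr = 0.0122 m.
After a semicircle each ion lands a diameter 2r from the entry slit, so the separation is 2Δr = 0.0245 m.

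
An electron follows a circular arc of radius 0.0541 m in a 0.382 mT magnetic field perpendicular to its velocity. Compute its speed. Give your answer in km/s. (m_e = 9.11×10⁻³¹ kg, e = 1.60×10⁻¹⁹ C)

From qvB = mv²/r, v = qBr/m.
v = (1×1.60×10^-19)(3.82×10^-4)(0.0541) / (9.11×10^-31) = 3.63×10^6 m/s.

v ≈ 3630 km/s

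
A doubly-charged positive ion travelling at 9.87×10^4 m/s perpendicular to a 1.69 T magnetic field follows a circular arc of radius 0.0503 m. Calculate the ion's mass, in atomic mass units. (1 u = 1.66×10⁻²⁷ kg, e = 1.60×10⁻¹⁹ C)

qvB = mv²/r ⇒ m = qBr/v.
m = (2×1.60×10^-19)(1.69)(0.0503) / (9.87×10^4) = 2.76×10^-25 kg = 166 u.

m ≈ 166 u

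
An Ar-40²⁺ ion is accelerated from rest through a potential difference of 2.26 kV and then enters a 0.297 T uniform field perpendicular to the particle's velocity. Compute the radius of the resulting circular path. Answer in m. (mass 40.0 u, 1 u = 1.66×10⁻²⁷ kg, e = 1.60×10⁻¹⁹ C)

r ≈ 0.103 m

The kinetic energy gained is K = qV = (2×1.60×10^-19)(2260) = 7.23×10^-16 J.
v = √(2K/m) = 1.48×10^5 m/s.
r = mv/(qB) = (6.64×10^-26)(1.48×10^5) / [(2×1.60×10^-19)(0.297)] = 0.103 m.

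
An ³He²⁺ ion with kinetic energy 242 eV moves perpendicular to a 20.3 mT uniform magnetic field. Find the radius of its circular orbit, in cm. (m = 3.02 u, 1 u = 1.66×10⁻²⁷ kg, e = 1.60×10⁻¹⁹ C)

r ≈ 9.59 cm

Convert the energy: K = 242 eV = 3.87×10^-17 J.
v = √(2K/m) = √(2·3.87×10^-17/5.01×10^-27) = 1.24×10^5 m/s.
r = mv/(qB) = (5.01×10^-27)(1.24×10^5) / [(2×1.60×10^-19)(0.0203)] = 0.0959 m.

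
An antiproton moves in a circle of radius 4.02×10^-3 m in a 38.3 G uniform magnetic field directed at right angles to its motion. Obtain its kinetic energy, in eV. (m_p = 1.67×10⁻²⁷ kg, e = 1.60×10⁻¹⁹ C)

K ≈ 0.0114 eV

v = qBr/m = (1×1.60×10^-19)(3.83×10^-3)(4.02×10^-3) / (1.67×10^-27) = 1480 m/s.
K = ½mv² = 0.5·(1.67×10^-27)·(1480)² = 1.82×10^-21 J = 0.0114 eV.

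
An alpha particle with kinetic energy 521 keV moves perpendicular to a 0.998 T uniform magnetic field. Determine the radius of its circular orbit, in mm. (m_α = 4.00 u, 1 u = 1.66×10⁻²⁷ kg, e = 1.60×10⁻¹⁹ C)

r ≈ 104 mm

Convert the energy: K = 521 keV = 8.34×10^-14 J.
v = √(2K/m) = √(2·8.34×10^-14/6.64×10^-27) = 5.01×10^6 m/s.
r = mv/(qB) = (6.64×10^-27)(5.01×10^6) / [(2×1.60×10^-19)(0.998)] = 0.104 m.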